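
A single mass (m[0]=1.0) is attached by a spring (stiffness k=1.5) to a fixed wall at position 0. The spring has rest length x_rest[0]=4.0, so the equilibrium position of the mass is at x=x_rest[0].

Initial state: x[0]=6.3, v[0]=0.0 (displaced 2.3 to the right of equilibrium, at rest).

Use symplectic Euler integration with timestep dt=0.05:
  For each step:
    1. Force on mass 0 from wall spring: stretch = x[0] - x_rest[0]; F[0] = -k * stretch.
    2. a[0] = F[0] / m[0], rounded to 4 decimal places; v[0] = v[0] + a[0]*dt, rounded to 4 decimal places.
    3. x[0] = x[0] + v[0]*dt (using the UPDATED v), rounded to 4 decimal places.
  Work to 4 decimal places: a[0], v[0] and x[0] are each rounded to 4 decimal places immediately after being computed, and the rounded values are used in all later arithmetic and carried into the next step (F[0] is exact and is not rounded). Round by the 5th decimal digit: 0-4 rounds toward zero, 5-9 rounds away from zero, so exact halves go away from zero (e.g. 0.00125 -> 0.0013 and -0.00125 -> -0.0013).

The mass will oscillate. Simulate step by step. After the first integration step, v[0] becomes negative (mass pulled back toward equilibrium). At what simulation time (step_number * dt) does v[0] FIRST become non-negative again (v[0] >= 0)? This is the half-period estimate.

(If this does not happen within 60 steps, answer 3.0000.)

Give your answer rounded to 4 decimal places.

Step 0: x=[6.3000] v=[0.0000]
Step 1: x=[6.2914] v=[-0.1725]
Step 2: x=[6.2742] v=[-0.3444]
Step 3: x=[6.2485] v=[-0.5150]
Step 4: x=[6.2143] v=[-0.6836]
Step 5: x=[6.1718] v=[-0.8497]
Step 6: x=[6.1212] v=[-1.0126]
Step 7: x=[6.0626] v=[-1.1717]
Step 8: x=[5.9963] v=[-1.3264]
Step 9: x=[5.9225] v=[-1.4761]
Step 10: x=[5.8415] v=[-1.6203]
Step 11: x=[5.7536] v=[-1.7584]
Step 12: x=[5.6591] v=[-1.8899]
Step 13: x=[5.5584] v=[-2.0143]
Step 14: x=[5.4518] v=[-2.1312]
Step 15: x=[5.3398] v=[-2.2401]
Step 16: x=[5.2228] v=[-2.3406]
Step 17: x=[5.1012] v=[-2.4323]
Step 18: x=[4.9755] v=[-2.5149]
Step 19: x=[4.8461] v=[-2.5881]
Step 20: x=[4.7135] v=[-2.6516]
Step 21: x=[4.5782] v=[-2.7051]
Step 22: x=[4.4408] v=[-2.7485]
Step 23: x=[4.3017] v=[-2.7816]
Step 24: x=[4.1615] v=[-2.8042]
Step 25: x=[4.0207] v=[-2.8163]
Step 26: x=[3.8798] v=[-2.8179]
Step 27: x=[3.7394] v=[-2.8089]
Step 28: x=[3.5999] v=[-2.7894]
Step 29: x=[3.4619] v=[-2.7594]
Step 30: x=[3.3260] v=[-2.7190]
Step 31: x=[3.1926] v=[-2.6685]
Step 32: x=[3.0622] v=[-2.6079]
Step 33: x=[2.9353] v=[-2.5376]
Step 34: x=[2.8124] v=[-2.4577]
Step 35: x=[2.6940] v=[-2.3686]
Step 36: x=[2.5805] v=[-2.2707]
Step 37: x=[2.4723] v=[-2.1642]
Step 38: x=[2.3698] v=[-2.0496]
Step 39: x=[2.2734] v=[-1.9273]
Step 40: x=[2.1835] v=[-1.7978]
Step 41: x=[2.1004] v=[-1.6616]
Step 42: x=[2.0244] v=[-1.5191]
Step 43: x=[1.9559] v=[-1.3709]
Step 44: x=[1.8950] v=[-1.2176]
Step 45: x=[1.8420] v=[-1.0597]
Step 46: x=[1.7971] v=[-0.8979]
Step 47: x=[1.7605] v=[-0.7327]
Step 48: x=[1.7323] v=[-0.5647]
Step 49: x=[1.7126] v=[-0.3946]
Step 50: x=[1.7015] v=[-0.2230]
Step 51: x=[1.6990] v=[-0.0506]
Step 52: x=[1.7051] v=[0.1220]
First v>=0 after going negative at step 52, time=2.6000

Answer: 2.6000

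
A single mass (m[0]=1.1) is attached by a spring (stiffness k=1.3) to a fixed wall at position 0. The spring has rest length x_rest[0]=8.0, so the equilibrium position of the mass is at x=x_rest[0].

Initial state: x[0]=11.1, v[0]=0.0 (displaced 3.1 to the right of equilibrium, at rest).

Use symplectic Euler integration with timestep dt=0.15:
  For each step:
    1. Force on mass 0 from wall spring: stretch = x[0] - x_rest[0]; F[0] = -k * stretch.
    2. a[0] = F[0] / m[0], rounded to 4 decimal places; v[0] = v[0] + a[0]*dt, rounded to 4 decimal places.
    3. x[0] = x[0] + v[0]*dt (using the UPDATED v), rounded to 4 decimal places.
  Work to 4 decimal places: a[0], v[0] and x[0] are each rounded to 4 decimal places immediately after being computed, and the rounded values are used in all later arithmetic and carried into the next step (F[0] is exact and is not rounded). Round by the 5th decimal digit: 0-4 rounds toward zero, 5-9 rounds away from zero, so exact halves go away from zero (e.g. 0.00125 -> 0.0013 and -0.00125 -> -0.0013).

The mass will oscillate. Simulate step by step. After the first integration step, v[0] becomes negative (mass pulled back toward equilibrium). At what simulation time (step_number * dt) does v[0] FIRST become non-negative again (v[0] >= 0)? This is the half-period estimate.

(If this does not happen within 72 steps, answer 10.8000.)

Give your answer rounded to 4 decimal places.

Step 0: x=[11.1000] v=[0.0000]
Step 1: x=[11.0176] v=[-0.5495]
Step 2: x=[10.8549] v=[-1.0844]
Step 3: x=[10.6163] v=[-1.5905]
Step 4: x=[10.3082] v=[-2.0543]
Step 5: x=[9.9387] v=[-2.4635]
Step 6: x=[9.5176] v=[-2.8072]
Step 7: x=[9.0562] v=[-3.0762]
Step 8: x=[8.5667] v=[-3.2634]
Step 9: x=[8.0621] v=[-3.3639]
Step 10: x=[7.5559] v=[-3.3749]
Step 11: x=[7.0615] v=[-3.2962]
Step 12: x=[6.5920] v=[-3.1298]
Step 13: x=[6.1600] v=[-2.8802]
Step 14: x=[5.7769] v=[-2.5540]
Step 15: x=[5.4529] v=[-2.1599]
Step 16: x=[5.1966] v=[-1.7084]
Step 17: x=[5.0149] v=[-1.2114]
Step 18: x=[4.9126] v=[-0.6822]
Step 19: x=[4.8924] v=[-0.1349]
Step 20: x=[4.9548] v=[0.4160]
First v>=0 after going negative at step 20, time=3.0000

Answer: 3.0000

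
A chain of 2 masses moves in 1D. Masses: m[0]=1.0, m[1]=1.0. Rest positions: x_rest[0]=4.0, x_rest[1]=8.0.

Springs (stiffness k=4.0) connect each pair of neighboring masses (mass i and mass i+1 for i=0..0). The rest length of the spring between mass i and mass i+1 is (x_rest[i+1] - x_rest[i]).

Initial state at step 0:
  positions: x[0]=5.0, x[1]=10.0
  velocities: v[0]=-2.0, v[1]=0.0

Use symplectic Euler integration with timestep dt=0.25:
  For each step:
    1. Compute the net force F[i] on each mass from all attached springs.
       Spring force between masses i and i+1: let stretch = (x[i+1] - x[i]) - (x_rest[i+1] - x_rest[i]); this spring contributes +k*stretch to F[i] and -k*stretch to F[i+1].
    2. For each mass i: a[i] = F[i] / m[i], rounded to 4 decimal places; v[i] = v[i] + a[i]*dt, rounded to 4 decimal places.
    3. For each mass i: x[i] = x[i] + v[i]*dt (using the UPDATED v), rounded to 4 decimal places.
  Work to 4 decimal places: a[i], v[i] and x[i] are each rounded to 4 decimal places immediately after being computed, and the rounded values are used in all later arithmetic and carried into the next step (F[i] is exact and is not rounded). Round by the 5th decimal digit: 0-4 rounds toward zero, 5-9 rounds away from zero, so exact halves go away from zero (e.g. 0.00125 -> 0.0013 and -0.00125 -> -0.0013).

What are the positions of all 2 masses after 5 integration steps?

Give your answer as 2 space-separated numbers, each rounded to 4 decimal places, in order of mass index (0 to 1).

Answer: 4.7813 7.7188

Derivation:
Step 0: x=[5.0000 10.0000] v=[-2.0000 0.0000]
Step 1: x=[4.7500 9.7500] v=[-1.0000 -1.0000]
Step 2: x=[4.7500 9.2500] v=[0.0000 -2.0000]
Step 3: x=[4.8750 8.6250] v=[0.5000 -2.5000]
Step 4: x=[4.9375 8.0625] v=[0.2500 -2.2500]
Step 5: x=[4.7813 7.7188] v=[-0.6250 -1.3750]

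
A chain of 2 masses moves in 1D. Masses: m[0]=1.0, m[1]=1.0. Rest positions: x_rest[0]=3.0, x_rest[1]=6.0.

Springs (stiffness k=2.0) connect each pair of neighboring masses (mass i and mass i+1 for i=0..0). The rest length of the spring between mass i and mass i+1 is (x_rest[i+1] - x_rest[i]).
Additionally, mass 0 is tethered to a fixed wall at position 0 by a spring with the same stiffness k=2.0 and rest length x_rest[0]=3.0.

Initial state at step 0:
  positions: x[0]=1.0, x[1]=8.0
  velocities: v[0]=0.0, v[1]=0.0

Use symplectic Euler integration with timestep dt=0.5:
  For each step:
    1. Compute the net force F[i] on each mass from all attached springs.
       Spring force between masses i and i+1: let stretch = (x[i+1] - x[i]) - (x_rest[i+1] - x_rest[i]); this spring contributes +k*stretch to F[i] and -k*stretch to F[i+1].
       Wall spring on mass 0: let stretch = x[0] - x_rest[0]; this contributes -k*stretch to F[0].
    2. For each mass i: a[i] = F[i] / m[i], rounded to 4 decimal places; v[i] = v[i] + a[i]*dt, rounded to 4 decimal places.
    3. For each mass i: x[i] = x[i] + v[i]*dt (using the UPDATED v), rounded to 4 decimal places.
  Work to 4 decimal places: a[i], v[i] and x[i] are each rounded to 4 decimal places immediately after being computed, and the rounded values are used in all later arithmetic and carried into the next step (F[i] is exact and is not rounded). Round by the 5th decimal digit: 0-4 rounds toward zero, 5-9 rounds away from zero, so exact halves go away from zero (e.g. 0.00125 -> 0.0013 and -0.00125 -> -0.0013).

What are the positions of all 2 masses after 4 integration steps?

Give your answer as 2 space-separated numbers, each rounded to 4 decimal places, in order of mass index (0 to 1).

Answer: 0.8750 7.0000

Derivation:
Step 0: x=[1.0000 8.0000] v=[0.0000 0.0000]
Step 1: x=[4.0000 6.0000] v=[6.0000 -4.0000]
Step 2: x=[6.0000 4.5000] v=[4.0000 -3.0000]
Step 3: x=[4.2500 5.2500] v=[-3.5000 1.5000]
Step 4: x=[0.8750 7.0000] v=[-6.7500 3.5000]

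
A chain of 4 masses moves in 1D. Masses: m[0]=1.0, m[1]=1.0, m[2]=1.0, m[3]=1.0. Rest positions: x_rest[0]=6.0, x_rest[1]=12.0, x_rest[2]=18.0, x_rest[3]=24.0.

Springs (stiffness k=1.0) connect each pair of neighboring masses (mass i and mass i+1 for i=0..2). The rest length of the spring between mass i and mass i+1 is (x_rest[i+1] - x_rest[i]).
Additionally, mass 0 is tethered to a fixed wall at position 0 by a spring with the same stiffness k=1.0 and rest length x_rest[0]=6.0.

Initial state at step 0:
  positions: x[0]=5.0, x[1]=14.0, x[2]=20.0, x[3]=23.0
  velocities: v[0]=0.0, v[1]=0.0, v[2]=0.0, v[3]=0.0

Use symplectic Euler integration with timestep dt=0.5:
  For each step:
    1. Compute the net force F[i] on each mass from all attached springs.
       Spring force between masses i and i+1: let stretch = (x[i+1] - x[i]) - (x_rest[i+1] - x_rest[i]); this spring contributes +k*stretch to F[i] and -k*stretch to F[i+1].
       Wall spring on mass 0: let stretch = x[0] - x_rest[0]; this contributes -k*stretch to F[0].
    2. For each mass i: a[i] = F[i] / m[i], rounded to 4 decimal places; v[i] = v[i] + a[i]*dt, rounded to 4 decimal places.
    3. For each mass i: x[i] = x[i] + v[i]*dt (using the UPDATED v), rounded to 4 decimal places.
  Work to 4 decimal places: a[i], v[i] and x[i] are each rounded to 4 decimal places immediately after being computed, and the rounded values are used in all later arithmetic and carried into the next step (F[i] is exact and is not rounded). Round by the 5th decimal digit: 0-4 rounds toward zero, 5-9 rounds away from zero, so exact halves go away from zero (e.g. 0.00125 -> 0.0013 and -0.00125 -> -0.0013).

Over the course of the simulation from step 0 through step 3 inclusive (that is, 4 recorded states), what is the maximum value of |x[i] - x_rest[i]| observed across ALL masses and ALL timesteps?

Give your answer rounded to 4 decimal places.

Step 0: x=[5.0000 14.0000 20.0000 23.0000] v=[0.0000 0.0000 0.0000 0.0000]
Step 1: x=[6.0000 13.2500 19.2500 23.7500] v=[2.0000 -1.5000 -1.5000 1.5000]
Step 2: x=[7.3125 12.1875 18.1250 24.8750] v=[2.6250 -2.1250 -2.2500 2.2500]
Step 3: x=[8.0157 11.3906 17.2031 25.8125] v=[1.4063 -1.5938 -1.8438 1.8750]
Max displacement = 2.0157

Answer: 2.0157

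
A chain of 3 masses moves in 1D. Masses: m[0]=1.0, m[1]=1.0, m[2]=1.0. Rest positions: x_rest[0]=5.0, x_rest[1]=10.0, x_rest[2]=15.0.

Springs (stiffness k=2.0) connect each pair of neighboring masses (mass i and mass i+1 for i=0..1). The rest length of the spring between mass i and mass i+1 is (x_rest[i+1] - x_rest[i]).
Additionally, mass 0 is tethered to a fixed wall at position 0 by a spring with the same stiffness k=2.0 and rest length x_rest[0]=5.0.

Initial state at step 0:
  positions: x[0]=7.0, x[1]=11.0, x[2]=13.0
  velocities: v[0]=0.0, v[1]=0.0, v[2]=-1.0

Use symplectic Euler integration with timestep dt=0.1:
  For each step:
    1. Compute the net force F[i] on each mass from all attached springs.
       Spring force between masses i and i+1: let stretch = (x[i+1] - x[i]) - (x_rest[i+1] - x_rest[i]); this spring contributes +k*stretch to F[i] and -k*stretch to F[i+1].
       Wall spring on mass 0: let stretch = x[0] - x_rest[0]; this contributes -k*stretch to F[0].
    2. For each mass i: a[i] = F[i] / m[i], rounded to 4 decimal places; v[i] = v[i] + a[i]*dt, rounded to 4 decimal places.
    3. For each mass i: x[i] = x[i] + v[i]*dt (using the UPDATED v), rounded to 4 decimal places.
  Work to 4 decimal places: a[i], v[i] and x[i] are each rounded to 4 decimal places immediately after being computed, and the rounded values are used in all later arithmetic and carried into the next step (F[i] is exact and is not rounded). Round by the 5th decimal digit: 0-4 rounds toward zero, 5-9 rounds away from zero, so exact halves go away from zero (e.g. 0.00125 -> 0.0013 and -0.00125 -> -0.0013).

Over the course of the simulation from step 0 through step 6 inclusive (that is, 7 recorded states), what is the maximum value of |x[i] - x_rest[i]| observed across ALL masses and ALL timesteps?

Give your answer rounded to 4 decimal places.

Answer: 2.0400

Derivation:
Step 0: x=[7.0000 11.0000 13.0000] v=[0.0000 0.0000 -1.0000]
Step 1: x=[6.9400 10.9600 12.9600] v=[-0.6000 -0.4000 -0.4000]
Step 2: x=[6.8216 10.8796 12.9800] v=[-1.1840 -0.8040 0.2000]
Step 3: x=[6.6479 10.7601 13.0580] v=[-1.7367 -1.1955 0.7799]
Step 4: x=[6.4235 10.6043 13.1900] v=[-2.2438 -1.5584 1.3203]
Step 5: x=[6.1543 10.4166 13.3703] v=[-2.6923 -1.8774 1.8032]
Step 6: x=[5.8472 10.2027 13.5916] v=[-3.0707 -2.1391 2.2125]
Max displacement = 2.0400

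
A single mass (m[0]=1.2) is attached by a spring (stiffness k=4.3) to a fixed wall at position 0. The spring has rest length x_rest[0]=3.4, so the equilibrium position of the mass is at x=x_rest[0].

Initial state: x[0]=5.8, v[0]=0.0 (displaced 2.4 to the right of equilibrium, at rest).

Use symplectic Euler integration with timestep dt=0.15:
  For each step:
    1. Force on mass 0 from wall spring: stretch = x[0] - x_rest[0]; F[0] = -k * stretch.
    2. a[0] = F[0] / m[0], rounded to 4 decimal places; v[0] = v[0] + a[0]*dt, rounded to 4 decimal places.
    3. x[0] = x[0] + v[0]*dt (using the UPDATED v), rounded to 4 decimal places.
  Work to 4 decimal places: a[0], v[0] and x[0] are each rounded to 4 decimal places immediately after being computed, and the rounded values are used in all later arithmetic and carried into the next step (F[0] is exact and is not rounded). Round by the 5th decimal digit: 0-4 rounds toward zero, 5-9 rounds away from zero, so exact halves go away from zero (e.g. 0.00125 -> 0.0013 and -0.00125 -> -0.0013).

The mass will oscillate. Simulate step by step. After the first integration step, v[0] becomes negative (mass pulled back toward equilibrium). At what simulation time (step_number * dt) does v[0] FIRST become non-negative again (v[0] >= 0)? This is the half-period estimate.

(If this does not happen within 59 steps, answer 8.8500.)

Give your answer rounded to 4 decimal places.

Answer: 1.8000

Derivation:
Step 0: x=[5.8000] v=[0.0000]
Step 1: x=[5.6065] v=[-1.2900]
Step 2: x=[5.2351] v=[-2.4760]
Step 3: x=[4.7157] v=[-3.4624]
Step 4: x=[4.0903] v=[-4.1696]
Step 5: x=[3.4092] v=[-4.5406]
Step 6: x=[2.7274] v=[-4.5456]
Step 7: x=[2.0998] v=[-4.1841]
Step 8: x=[1.5770] v=[-3.4852]
Step 9: x=[1.2012] v=[-2.5053]
Step 10: x=[1.0027] v=[-1.3235]
Step 11: x=[0.9975] v=[-0.0350]
Step 12: x=[1.1860] v=[1.2564]
First v>=0 after going negative at step 12, time=1.8000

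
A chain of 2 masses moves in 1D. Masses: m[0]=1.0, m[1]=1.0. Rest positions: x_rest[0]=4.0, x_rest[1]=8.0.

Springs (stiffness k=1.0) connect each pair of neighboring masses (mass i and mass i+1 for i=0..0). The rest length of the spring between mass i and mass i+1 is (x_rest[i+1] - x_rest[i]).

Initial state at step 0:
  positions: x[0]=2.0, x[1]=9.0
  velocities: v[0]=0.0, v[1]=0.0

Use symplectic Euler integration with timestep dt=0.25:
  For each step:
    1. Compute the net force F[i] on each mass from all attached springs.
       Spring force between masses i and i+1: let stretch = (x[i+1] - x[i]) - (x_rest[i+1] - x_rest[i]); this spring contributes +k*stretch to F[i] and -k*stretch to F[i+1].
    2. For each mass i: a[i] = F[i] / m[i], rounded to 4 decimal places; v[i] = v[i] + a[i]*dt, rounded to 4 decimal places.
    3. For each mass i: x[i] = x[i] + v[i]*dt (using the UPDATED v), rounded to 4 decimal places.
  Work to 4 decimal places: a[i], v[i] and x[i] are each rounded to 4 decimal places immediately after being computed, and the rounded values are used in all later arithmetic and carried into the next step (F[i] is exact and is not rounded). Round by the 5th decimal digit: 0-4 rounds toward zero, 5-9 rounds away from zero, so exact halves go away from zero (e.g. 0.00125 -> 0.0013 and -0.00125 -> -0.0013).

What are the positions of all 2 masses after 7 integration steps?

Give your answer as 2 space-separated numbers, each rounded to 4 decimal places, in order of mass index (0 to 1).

Answer: 4.8548 6.1454

Derivation:
Step 0: x=[2.0000 9.0000] v=[0.0000 0.0000]
Step 1: x=[2.1875 8.8125] v=[0.7500 -0.7500]
Step 2: x=[2.5391 8.4609] v=[1.4063 -1.4063]
Step 3: x=[3.0108 7.9892] v=[1.8868 -1.8868]
Step 4: x=[3.5437 7.4564] v=[2.1314 -2.1314]
Step 5: x=[4.0711 6.9290] v=[2.1096 -2.1096]
Step 6: x=[4.5271 6.4730] v=[1.8241 -1.8241]
Step 7: x=[4.8548 6.1454] v=[1.3106 -1.3106]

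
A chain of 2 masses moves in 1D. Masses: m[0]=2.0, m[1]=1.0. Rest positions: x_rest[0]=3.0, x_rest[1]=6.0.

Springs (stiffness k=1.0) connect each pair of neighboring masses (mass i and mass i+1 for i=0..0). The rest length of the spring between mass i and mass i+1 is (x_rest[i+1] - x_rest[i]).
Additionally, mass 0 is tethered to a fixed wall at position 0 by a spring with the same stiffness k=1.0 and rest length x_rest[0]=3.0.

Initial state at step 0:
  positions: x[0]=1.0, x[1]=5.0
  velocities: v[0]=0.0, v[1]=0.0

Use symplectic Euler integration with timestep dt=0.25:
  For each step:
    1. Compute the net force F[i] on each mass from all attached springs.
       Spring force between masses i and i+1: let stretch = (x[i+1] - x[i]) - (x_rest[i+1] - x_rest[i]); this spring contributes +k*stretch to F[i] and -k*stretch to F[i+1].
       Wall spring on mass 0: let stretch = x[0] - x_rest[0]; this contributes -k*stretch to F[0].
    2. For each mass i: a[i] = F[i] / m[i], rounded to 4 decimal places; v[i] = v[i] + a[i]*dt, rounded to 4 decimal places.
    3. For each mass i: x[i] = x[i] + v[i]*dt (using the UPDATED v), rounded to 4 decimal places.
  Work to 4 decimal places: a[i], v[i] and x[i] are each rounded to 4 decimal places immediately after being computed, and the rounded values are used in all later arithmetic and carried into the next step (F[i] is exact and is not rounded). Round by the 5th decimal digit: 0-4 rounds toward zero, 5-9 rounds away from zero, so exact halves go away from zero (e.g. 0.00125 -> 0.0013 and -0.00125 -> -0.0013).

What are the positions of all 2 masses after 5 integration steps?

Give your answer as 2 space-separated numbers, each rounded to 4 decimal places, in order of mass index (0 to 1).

Answer: 2.1544 4.3747

Derivation:
Step 0: x=[1.0000 5.0000] v=[0.0000 0.0000]
Step 1: x=[1.0938 4.9375] v=[0.3750 -0.2500]
Step 2: x=[1.2735 4.8223] v=[0.7188 -0.4609]
Step 3: x=[1.5243 4.6728] v=[1.0032 -0.5981]
Step 4: x=[1.8259 4.5140] v=[1.2062 -0.6352]
Step 5: x=[2.1544 4.3747] v=[1.3140 -0.5572]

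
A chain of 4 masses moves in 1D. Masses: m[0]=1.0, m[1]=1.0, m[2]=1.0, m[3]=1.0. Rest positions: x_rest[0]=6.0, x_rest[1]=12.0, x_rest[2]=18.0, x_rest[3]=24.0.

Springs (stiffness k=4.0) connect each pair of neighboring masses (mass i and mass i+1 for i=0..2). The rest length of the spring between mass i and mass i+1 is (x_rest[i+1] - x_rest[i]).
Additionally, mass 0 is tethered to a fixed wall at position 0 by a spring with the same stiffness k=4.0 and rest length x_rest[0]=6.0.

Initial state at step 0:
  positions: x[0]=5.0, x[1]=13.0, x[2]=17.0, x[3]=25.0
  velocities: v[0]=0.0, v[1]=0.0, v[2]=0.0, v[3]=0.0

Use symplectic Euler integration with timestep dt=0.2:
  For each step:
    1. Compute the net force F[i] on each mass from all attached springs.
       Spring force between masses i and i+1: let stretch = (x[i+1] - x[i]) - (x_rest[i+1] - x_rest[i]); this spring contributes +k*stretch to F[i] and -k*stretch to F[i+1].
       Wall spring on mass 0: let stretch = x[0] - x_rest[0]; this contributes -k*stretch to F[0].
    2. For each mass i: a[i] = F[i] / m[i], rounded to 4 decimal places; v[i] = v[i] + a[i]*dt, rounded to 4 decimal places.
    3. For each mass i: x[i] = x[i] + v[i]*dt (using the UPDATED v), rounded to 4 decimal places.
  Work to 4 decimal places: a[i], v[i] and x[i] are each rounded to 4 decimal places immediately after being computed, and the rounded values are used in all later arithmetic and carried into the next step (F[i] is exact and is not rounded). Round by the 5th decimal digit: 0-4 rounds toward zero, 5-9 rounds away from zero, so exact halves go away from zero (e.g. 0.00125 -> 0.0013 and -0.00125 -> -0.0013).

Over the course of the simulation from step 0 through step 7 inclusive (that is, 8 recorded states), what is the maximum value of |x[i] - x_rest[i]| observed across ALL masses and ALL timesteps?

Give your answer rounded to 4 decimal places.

Step 0: x=[5.0000 13.0000 17.0000 25.0000] v=[0.0000 0.0000 0.0000 0.0000]
Step 1: x=[5.4800 12.3600 17.6400 24.6800] v=[2.4000 -3.2000 3.2000 -1.6000]
Step 2: x=[6.1840 11.4640 18.5616 24.1936] v=[3.5200 -4.4800 4.6080 -2.4320]
Step 3: x=[6.7434 10.8588 19.2487 23.7661] v=[2.7968 -3.0259 3.4355 -2.1376]
Step 4: x=[6.8823 10.9375 19.3162 23.5758] v=[0.6944 0.3937 0.3375 -0.9515]
Step 5: x=[6.5688 11.7080 18.7246 23.6640] v=[-1.5673 3.8525 -2.9578 0.4408]
Step 6: x=[6.0266 12.7789 17.8007 23.9219] v=[-2.7110 5.3544 -4.6196 1.2893]
Step 7: x=[5.6005 13.5729 17.0527 24.1604] v=[-2.1304 3.9700 -3.7401 1.1923]
Max displacement = 1.5729

Answer: 1.5729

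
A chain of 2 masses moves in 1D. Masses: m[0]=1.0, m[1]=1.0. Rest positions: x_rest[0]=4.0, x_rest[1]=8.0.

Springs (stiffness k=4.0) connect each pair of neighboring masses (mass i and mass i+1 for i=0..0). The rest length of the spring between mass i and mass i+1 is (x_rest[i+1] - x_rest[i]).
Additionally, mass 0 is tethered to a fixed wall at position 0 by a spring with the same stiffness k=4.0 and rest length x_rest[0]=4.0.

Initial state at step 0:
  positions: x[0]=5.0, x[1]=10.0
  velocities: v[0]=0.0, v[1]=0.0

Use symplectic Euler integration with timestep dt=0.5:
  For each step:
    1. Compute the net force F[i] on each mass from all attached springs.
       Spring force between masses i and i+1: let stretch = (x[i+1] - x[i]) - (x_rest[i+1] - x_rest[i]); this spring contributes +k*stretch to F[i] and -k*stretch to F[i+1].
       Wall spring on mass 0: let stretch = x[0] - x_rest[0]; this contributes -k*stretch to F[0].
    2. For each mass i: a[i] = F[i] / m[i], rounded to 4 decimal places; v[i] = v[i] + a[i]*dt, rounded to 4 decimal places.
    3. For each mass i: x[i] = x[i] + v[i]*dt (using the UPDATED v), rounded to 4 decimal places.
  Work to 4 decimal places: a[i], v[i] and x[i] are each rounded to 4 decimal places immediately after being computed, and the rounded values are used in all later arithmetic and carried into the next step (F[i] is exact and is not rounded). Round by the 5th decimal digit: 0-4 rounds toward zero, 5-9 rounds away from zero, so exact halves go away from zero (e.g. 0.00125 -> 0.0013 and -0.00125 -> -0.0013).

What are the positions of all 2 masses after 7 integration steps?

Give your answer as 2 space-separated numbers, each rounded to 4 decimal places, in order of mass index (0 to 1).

Step 0: x=[5.0000 10.0000] v=[0.0000 0.0000]
Step 1: x=[5.0000 9.0000] v=[0.0000 -2.0000]
Step 2: x=[4.0000 8.0000] v=[-2.0000 -2.0000]
Step 3: x=[3.0000 7.0000] v=[-2.0000 -2.0000]
Step 4: x=[3.0000 6.0000] v=[0.0000 -2.0000]
Step 5: x=[3.0000 6.0000] v=[0.0000 0.0000]
Step 6: x=[3.0000 7.0000] v=[0.0000 2.0000]
Step 7: x=[4.0000 8.0000] v=[2.0000 2.0000]

Answer: 4.0000 8.0000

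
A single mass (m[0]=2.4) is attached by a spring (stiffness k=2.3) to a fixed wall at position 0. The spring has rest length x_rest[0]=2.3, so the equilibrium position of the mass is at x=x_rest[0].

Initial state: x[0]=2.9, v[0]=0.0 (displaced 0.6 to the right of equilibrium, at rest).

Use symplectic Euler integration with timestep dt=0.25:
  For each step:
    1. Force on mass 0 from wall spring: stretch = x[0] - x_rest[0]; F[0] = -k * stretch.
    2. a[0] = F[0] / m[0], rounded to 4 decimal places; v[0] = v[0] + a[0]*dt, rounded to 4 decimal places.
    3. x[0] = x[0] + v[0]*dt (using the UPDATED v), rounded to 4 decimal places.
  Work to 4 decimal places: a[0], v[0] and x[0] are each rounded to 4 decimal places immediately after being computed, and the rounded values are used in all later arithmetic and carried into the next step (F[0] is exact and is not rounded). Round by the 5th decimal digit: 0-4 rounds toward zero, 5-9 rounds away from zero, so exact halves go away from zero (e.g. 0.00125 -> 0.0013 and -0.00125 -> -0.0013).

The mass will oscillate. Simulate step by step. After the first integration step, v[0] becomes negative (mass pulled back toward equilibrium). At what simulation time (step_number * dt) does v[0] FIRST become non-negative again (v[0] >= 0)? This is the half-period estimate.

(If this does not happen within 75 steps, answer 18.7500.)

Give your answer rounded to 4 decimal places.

Step 0: x=[2.9000] v=[0.0000]
Step 1: x=[2.8641] v=[-0.1438]
Step 2: x=[2.7944] v=[-0.2790]
Step 3: x=[2.6950] v=[-0.3975]
Step 4: x=[2.5720] v=[-0.4921]
Step 5: x=[2.4327] v=[-0.5573]
Step 6: x=[2.2854] v=[-0.5891]
Step 7: x=[2.1390] v=[-0.5856]
Step 8: x=[2.0023] v=[-0.5470]
Step 9: x=[1.8834] v=[-0.4757]
Step 10: x=[1.7894] v=[-0.3759]
Step 11: x=[1.7260] v=[-0.2536]
Step 12: x=[1.6970] v=[-0.1161]
Step 13: x=[1.7041] v=[0.0284]
First v>=0 after going negative at step 13, time=3.2500

Answer: 3.2500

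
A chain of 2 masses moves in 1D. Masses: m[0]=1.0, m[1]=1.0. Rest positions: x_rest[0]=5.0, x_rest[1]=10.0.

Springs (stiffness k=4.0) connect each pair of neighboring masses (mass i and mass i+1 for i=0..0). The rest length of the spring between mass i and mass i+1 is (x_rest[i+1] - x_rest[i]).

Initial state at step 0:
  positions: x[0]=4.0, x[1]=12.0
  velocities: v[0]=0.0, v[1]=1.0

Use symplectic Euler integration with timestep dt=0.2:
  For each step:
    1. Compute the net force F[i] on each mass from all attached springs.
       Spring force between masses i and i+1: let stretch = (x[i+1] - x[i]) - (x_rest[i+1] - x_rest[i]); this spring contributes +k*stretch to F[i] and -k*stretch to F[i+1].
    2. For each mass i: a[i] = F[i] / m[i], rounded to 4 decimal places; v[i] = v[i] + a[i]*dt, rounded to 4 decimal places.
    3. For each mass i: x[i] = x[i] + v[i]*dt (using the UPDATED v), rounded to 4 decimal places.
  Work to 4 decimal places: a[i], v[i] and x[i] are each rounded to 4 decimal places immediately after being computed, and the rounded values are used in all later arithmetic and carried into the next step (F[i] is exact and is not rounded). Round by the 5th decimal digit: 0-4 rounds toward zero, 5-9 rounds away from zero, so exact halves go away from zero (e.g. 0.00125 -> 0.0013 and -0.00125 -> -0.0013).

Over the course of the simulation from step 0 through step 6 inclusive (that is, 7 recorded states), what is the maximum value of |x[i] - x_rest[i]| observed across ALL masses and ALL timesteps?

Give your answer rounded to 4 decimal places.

Answer: 2.5139

Derivation:
Step 0: x=[4.0000 12.0000] v=[0.0000 1.0000]
Step 1: x=[4.4800 11.7200] v=[2.4000 -1.4000]
Step 2: x=[5.3184 11.0816] v=[4.1920 -3.1920]
Step 3: x=[6.2789 10.3211] v=[4.8026 -3.8026]
Step 4: x=[7.0862 9.7138] v=[4.0364 -3.0364]
Step 5: x=[7.5139 9.4861] v=[2.1385 -1.1385]
Step 6: x=[7.4572 9.7428] v=[-0.2837 1.2837]
Max displacement = 2.5139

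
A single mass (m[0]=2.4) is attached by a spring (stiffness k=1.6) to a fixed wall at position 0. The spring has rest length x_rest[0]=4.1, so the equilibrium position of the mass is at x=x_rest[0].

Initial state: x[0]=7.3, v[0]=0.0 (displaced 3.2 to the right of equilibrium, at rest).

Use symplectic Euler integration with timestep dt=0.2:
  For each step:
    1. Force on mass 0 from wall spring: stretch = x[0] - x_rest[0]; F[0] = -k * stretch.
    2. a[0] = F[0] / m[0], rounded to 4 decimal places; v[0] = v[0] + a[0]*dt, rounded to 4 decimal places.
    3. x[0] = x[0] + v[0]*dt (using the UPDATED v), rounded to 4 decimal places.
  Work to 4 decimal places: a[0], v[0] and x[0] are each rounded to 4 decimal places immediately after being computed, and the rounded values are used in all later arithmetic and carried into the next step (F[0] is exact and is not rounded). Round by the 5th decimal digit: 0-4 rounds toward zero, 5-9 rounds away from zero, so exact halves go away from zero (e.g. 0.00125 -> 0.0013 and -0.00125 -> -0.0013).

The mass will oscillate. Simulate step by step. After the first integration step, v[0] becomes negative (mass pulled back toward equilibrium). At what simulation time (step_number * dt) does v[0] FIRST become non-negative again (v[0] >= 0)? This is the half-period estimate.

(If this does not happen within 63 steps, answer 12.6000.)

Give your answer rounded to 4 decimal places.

Answer: 4.0000

Derivation:
Step 0: x=[7.3000] v=[0.0000]
Step 1: x=[7.2147] v=[-0.4267]
Step 2: x=[7.0463] v=[-0.8420]
Step 3: x=[6.7993] v=[-1.2348]
Step 4: x=[6.4804] v=[-1.5947]
Step 5: x=[6.0980] v=[-1.9121]
Step 6: x=[5.6623] v=[-2.1785]
Step 7: x=[5.1849] v=[-2.3868]
Step 8: x=[4.6786] v=[-2.5315]
Step 9: x=[4.1569] v=[-2.6086]
Step 10: x=[3.6337] v=[-2.6162]
Step 11: x=[3.1229] v=[-2.5540]
Step 12: x=[2.6382] v=[-2.4237]
Step 13: x=[2.1924] v=[-2.2288]
Step 14: x=[1.7975] v=[-1.9745]
Step 15: x=[1.4640] v=[-1.6675]
Step 16: x=[1.2008] v=[-1.3160]
Step 17: x=[1.0149] v=[-0.9294]
Step 18: x=[0.9113] v=[-0.5181]
Step 19: x=[0.8927] v=[-0.0929]
Step 20: x=[0.9596] v=[0.3347]
First v>=0 after going negative at step 20, time=4.0000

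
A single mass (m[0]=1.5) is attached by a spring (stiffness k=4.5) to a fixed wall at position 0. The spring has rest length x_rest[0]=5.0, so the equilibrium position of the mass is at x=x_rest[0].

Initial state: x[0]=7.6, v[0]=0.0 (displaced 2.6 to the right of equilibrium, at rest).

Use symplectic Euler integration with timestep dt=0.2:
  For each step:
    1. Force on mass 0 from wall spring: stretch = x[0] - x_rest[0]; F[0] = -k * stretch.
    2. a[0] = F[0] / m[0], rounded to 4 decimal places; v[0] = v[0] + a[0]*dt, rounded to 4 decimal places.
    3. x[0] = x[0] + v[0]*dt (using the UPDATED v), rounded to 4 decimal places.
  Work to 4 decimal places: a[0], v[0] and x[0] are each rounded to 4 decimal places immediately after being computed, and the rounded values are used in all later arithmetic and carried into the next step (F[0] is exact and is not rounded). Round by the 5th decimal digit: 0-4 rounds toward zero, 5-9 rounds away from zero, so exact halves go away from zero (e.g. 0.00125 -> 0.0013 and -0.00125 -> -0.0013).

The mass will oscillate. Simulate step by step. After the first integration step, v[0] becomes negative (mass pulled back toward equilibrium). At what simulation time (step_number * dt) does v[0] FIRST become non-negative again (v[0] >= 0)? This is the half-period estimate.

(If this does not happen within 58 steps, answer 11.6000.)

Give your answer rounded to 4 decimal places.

Answer: 2.0000

Derivation:
Step 0: x=[7.6000] v=[0.0000]
Step 1: x=[7.2880] v=[-1.5600]
Step 2: x=[6.7014] v=[-2.9328]
Step 3: x=[5.9107] v=[-3.9536]
Step 4: x=[5.0107] v=[-4.5000]
Step 5: x=[4.1094] v=[-4.5064]
Step 6: x=[3.3150] v=[-3.9720]
Step 7: x=[2.7228] v=[-2.9610]
Step 8: x=[2.4039] v=[-1.5947]
Step 9: x=[2.3965] v=[-0.0370]
Step 10: x=[2.7015] v=[1.5251]
First v>=0 after going negative at step 10, time=2.0000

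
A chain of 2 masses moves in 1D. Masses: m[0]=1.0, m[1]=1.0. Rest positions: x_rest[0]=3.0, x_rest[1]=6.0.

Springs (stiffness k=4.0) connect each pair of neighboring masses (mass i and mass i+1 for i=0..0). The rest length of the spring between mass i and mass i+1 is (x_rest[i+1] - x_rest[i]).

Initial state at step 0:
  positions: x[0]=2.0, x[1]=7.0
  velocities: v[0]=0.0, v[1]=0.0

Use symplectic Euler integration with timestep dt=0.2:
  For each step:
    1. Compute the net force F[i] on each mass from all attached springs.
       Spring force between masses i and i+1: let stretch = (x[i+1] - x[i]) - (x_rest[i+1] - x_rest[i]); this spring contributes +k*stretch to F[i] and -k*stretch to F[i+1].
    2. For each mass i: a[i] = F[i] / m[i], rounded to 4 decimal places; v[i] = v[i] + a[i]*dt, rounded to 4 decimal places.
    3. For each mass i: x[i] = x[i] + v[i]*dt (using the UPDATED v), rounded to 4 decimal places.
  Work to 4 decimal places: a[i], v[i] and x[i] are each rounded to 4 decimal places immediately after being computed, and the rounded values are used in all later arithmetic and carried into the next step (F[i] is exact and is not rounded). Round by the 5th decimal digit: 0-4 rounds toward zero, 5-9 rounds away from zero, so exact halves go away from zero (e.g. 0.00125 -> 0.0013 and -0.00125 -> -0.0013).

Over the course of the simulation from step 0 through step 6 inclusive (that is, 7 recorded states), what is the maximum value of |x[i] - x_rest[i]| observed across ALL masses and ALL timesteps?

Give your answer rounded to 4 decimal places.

Step 0: x=[2.0000 7.0000] v=[0.0000 0.0000]
Step 1: x=[2.3200 6.6800] v=[1.6000 -1.6000]
Step 2: x=[2.8576 6.1424] v=[2.6880 -2.6880]
Step 3: x=[3.4408 5.5592] v=[2.9158 -2.9158]
Step 4: x=[3.8829 5.1171] v=[2.2105 -2.2105]
Step 5: x=[4.0425 4.9575] v=[0.7979 -0.7979]
Step 6: x=[3.8685 5.1315] v=[-0.8701 0.8701]
Max displacement = 1.0425

Answer: 1.0425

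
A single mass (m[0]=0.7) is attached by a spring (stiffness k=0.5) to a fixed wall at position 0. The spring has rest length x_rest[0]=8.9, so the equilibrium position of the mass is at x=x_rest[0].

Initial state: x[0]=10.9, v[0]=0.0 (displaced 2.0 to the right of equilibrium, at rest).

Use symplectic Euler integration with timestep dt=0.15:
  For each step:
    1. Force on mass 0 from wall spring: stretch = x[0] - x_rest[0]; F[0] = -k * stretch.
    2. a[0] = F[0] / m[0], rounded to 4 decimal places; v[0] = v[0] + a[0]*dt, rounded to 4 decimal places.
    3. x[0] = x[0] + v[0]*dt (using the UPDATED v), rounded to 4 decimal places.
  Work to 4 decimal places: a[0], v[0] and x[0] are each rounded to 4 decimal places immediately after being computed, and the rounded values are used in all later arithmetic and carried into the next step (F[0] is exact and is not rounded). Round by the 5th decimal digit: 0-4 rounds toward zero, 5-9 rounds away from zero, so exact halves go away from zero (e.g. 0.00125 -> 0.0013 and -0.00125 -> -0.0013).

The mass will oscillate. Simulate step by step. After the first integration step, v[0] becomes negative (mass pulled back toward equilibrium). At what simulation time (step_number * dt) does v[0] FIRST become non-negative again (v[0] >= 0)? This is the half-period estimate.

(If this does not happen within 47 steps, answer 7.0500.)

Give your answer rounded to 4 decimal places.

Step 0: x=[10.9000] v=[0.0000]
Step 1: x=[10.8679] v=[-0.2143]
Step 2: x=[10.8041] v=[-0.4251]
Step 3: x=[10.7097] v=[-0.6291]
Step 4: x=[10.5863] v=[-0.8230]
Step 5: x=[10.4357] v=[-1.0037]
Step 6: x=[10.2605] v=[-1.1682]
Step 7: x=[10.0634] v=[-1.3140]
Step 8: x=[9.8476] v=[-1.4387]
Step 9: x=[9.6166] v=[-1.5402]
Step 10: x=[9.3741] v=[-1.6170]
Step 11: x=[9.1239] v=[-1.6678]
Step 12: x=[8.8701] v=[-1.6918]
Step 13: x=[8.6168] v=[-1.6886]
Step 14: x=[8.3681] v=[-1.6583]
Step 15: x=[8.1279] v=[-1.6013]
Step 16: x=[7.9001] v=[-1.5186]
Step 17: x=[7.6884] v=[-1.4115]
Step 18: x=[7.4961] v=[-1.2817]
Step 19: x=[7.3264] v=[-1.1313]
Step 20: x=[7.1820] v=[-0.9627]
Step 21: x=[7.0652] v=[-0.7786]
Step 22: x=[6.9779] v=[-0.5820]
Step 23: x=[6.9215] v=[-0.3761]
Step 24: x=[6.8969] v=[-0.1641]
Step 25: x=[6.9045] v=[0.0505]
First v>=0 after going negative at step 25, time=3.7500

Answer: 3.7500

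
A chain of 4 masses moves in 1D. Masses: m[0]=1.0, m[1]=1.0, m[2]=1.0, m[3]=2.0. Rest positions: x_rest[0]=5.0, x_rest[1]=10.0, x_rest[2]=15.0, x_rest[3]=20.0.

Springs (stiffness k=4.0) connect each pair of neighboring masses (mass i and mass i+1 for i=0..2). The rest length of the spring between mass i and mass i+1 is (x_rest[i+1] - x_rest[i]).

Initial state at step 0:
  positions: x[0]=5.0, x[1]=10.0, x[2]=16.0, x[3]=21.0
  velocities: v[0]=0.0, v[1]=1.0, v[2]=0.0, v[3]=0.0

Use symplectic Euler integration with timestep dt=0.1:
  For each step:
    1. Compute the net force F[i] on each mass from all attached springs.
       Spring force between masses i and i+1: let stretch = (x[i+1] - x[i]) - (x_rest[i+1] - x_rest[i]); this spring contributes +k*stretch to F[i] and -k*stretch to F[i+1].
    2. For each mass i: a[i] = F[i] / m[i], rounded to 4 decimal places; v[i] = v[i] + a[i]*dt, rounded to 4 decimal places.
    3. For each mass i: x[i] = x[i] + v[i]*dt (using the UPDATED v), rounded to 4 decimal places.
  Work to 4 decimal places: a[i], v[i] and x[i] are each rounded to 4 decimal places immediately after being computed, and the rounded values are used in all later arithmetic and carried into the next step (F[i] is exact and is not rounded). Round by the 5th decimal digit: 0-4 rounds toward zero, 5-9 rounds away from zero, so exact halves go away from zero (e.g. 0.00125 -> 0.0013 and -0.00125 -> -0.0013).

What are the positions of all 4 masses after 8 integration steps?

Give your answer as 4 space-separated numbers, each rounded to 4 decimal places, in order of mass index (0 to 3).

Answer: 5.4667 11.0215 15.5259 20.8930

Derivation:
Step 0: x=[5.0000 10.0000 16.0000 21.0000] v=[0.0000 1.0000 0.0000 0.0000]
Step 1: x=[5.0000 10.1400 15.9600 21.0000] v=[0.0000 1.4000 -0.4000 0.0000]
Step 2: x=[5.0056 10.3072 15.8888 20.9992] v=[0.0560 1.6720 -0.7120 -0.0080]
Step 3: x=[5.0233 10.4856 15.7988 20.9962] v=[0.1766 1.7840 -0.9005 -0.0301]
Step 4: x=[5.0595 10.6580 15.7041 20.9892] v=[0.3615 1.7244 -0.9468 -0.0696]
Step 5: x=[5.1196 10.8083 15.6190 20.9765] v=[0.6009 1.5034 -0.8512 -0.1266]
Step 6: x=[5.2072 10.9235 15.5558 20.9567] v=[0.8764 1.1522 -0.6325 -0.1981]
Step 7: x=[5.3235 10.9954 15.5233 20.9289] v=[1.1629 0.7186 -0.3251 -0.2783]
Step 8: x=[5.4667 11.0215 15.5259 20.8930] v=[1.4317 0.2610 0.0260 -0.3594]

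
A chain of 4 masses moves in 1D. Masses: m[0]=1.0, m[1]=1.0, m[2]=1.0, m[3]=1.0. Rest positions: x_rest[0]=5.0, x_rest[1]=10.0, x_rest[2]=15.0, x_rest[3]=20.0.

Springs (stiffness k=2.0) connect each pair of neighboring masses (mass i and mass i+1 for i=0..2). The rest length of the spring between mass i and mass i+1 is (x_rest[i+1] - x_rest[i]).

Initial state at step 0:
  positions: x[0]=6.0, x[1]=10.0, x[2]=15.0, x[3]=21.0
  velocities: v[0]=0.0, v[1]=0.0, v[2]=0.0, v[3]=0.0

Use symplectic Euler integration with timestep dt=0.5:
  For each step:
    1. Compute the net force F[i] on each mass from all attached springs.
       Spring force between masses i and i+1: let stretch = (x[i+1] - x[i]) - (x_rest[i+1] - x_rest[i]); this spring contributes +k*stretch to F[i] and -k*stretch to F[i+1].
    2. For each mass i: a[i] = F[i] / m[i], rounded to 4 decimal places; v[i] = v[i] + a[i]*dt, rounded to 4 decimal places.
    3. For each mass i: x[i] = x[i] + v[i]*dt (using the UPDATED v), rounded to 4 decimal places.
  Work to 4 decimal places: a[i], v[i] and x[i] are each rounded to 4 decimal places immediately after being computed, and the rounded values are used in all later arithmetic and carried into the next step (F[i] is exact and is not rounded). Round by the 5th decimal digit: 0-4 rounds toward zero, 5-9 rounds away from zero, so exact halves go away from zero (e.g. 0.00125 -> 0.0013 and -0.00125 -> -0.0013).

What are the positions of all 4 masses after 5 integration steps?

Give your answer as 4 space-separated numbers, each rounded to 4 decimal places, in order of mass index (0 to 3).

Answer: 6.0000 10.0000 15.0000 21.0000

Derivation:
Step 0: x=[6.0000 10.0000 15.0000 21.0000] v=[0.0000 0.0000 0.0000 0.0000]
Step 1: x=[5.5000 10.5000 15.5000 20.5000] v=[-1.0000 1.0000 1.0000 -1.0000]
Step 2: x=[5.0000 11.0000 16.0000 20.0000] v=[-1.0000 1.0000 1.0000 -1.0000]
Step 3: x=[5.0000 11.0000 16.0000 20.0000] v=[0.0000 0.0000 0.0000 0.0000]
Step 4: x=[5.5000 10.5000 15.5000 20.5000] v=[1.0000 -1.0000 -1.0000 1.0000]
Step 5: x=[6.0000 10.0000 15.0000 21.0000] v=[1.0000 -1.0000 -1.0000 1.0000]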